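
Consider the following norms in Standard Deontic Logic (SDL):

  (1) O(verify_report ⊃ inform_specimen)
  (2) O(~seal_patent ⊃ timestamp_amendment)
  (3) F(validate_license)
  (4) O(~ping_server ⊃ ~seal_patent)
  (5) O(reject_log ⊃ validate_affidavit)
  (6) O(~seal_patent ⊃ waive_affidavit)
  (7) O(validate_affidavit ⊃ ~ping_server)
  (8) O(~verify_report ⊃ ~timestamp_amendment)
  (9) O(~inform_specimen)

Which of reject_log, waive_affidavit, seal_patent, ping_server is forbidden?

Premise 9 states O(~inform_specimen) outright.
Premise 1 is O(verify_report ⊃ inform_specimen); contrapositively O(~inform_specimen ⊃ ~verify_report). Since O(~inform_specimen) holds, K gives O(~verify_report).
From O(~verify_report) and premise 8, O(~verify_report ⊃ ~timestamp_amendment), we obtain O(~timestamp_amendment).
Premise 2 is O(~seal_patent ⊃ timestamp_amendment); contrapositively O(~timestamp_amendment ⊃ seal_patent). Since O(~timestamp_amendment) holds, K gives O(seal_patent).
Premise 4 is O(~ping_server ⊃ ~seal_patent); contrapositively O(seal_patent ⊃ ping_server). Since O(seal_patent) holds, K gives O(ping_server).
Premise 7, O(validate_affidavit ⊃ ~ping_server), contraposes to O(ping_server ⊃ ~validate_affidavit); with O(ping_server) we get O(~validate_affidavit).
Premise 5 is O(reject_log ⊃ validate_affidavit); contrapositively O(~validate_affidavit ⊃ ~reject_log). Since O(~validate_affidavit) holds, K gives O(~reject_log).
So O(~reject_log) holds, i.e. reject_log is forbidden. None of the other listed options is forbidden under the premises.

reject_log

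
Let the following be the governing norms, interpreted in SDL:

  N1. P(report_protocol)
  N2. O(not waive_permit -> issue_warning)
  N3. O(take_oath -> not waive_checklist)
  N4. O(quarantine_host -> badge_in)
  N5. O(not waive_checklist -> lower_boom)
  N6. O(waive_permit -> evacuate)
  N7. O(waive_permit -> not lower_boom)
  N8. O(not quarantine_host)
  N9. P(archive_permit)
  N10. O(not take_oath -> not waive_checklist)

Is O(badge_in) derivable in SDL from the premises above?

No

Premise 4 is O(quarantine_host -> badge_in), but O(quarantine_host) is not derivable from the premises, so it does not yield O(badge_in).
No other premise forces O(badge_in). An ideal world satisfying every premise can still have badge_in false, so O(badge_in) is not derivable.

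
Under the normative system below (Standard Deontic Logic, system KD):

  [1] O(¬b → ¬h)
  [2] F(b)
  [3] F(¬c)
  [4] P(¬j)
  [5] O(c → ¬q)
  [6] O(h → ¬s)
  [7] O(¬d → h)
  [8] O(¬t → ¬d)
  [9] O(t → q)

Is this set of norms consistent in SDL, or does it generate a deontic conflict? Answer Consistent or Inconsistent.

Inconsistent

F(b) at premise 2 means O(¬b).
With premise 1, O(¬b → ¬h), the K-axiom yields O(¬h).
Premise 7 is O(¬d → h); contrapositively O(¬h → d). Since O(¬h) holds, K gives O(d).
Premise 8 is O(¬t → ¬d); contrapositively O(d → t). Since O(d) holds, K gives O(t).
Applying K to premise 9 (O(t → q)) and O(t) yields O(q).
The contrapositive of premise 5 (O(c → ¬q)) is O(q → ¬c), and O(q) is already established, so O(¬c).
However, F(¬c) at premise 3 amounts to O(c).
We now have both O(¬c) and O(c) — c is simultaneously obligatory and forbidden, violating the D-axiom.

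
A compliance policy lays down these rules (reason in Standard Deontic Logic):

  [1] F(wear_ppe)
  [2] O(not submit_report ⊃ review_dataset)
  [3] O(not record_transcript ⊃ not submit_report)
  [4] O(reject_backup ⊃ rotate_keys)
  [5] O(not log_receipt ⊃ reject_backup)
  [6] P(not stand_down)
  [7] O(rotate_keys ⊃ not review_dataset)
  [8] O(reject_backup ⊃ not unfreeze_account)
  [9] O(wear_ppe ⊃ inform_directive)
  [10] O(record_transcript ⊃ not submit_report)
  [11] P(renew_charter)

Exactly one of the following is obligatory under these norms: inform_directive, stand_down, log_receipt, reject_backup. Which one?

Premises 3 and 10 cover both cases: O(not record_transcript ⊃ not submit_report) and O(record_transcript ⊃ not submit_report). Since not record_transcript ∨ record_transcript is a tautology, O(not submit_report) follows.
Applying K to premise 2 (O(not submit_report ⊃ review_dataset)) and O(not submit_report) yields O(review_dataset).
The contrapositive of premise 7 (O(rotate_keys ⊃ not review_dataset)) is O(review_dataset ⊃ not rotate_keys), and O(review_dataset) is already established, so O(not rotate_keys).
Premise 4, O(reject_backup ⊃ rotate_keys), contraposes to O(not rotate_keys ⊃ not reject_backup); with O(not rotate_keys) we get O(not reject_backup).
Premise 5, O(not log_receipt ⊃ reject_backup), contraposes to O(not reject_backup ⊃ log_receipt); with O(not reject_backup) we get O(log_receipt).
So O(log_receipt) holds — log_receipt is obligatory. None of the other listed options is made obligatory by any chain of premises.

log_receipt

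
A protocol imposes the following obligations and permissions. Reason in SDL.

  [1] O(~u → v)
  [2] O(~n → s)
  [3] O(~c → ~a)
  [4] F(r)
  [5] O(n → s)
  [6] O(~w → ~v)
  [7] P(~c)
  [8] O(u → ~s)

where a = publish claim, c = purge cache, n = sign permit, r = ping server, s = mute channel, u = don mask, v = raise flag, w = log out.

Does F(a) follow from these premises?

No

Premise 3 is O(~c → ~a), but O(~c) is not derivable from the premises (the permission P(~c) asserts only ~O(c), not O(~c)), so it does not yield O(~a).
No other premise forces O(~a). An ideal world satisfying every premise can still have a true, so F(a) is not derivable.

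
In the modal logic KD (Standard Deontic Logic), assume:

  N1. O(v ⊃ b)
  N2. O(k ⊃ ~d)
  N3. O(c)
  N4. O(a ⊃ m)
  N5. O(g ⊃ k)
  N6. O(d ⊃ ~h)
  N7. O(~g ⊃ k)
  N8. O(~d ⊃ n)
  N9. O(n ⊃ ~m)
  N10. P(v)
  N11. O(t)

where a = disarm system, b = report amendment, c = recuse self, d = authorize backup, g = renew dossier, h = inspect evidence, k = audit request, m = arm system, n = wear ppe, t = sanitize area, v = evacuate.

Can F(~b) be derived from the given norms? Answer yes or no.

No

Premise 1 is O(v ⊃ b), but O(v) is not derivable from the premises (the permission P(v) asserts only ~O(~v), not O(v)), so it does not yield O(b).
No other premise forces O(b). An ideal world satisfying every premise can still have ~b true, so F(~b) is not derivable.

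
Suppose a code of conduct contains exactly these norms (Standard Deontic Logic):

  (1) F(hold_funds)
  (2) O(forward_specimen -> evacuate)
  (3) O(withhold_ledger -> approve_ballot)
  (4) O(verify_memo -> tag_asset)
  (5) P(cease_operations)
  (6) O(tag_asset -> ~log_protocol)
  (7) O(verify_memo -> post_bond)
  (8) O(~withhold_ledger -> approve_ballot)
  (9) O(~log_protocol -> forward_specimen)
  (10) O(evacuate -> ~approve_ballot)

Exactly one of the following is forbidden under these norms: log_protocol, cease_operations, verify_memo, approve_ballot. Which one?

verify_memo

By case analysis on ~withhold_ledger: premise 8 gives O(~withhold_ledger -> approve_ballot) and premise 3 gives O(withhold_ledger -> approve_ballot), so O(approve_ballot) either way.
Premise 10, O(evacuate -> ~approve_ballot), contraposes to O(approve_ballot -> ~evacuate); with O(approve_ballot) we get O(~evacuate).
The contrapositive of premise 2 (O(forward_specimen -> evacuate)) is O(~evacuate -> ~forward_specimen), and O(~evacuate) is already established, so O(~forward_specimen).
Premise 9, O(~log_protocol -> forward_specimen), contraposes to O(~forward_specimen -> log_protocol); with O(~forward_specimen) we get O(log_protocol).
Premise 6, O(tag_asset -> ~log_protocol), contraposes to O(log_protocol -> ~tag_asset); with O(log_protocol) we get O(~tag_asset).
The contrapositive of premise 4 (O(verify_memo -> tag_asset)) is O(~tag_asset -> ~verify_memo), and O(~tag_asset) is already established, so O(~verify_memo).
So O(~verify_memo) holds, i.e. verify_memo is forbidden. None of the other listed options is forbidden under the premises.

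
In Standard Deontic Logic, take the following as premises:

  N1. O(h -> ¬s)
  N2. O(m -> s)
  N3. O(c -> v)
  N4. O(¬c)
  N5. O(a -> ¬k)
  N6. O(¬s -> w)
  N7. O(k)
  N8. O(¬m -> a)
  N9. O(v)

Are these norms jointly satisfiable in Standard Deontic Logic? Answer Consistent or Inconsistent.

Premise 3 is O(c -> v); even if O(v) held, inferring O(c) would be affirming the consequent — invalid.
So O(c) is not derivable, and the apparent clash with O(¬c) does not arise.
A world satisfying every obligation exists (e.g. a=false, c=false, h=false, k=true, m=true, s=true, v=true, w=false); no atom is both obligatory and forbidden, so the set is consistent.

Consistent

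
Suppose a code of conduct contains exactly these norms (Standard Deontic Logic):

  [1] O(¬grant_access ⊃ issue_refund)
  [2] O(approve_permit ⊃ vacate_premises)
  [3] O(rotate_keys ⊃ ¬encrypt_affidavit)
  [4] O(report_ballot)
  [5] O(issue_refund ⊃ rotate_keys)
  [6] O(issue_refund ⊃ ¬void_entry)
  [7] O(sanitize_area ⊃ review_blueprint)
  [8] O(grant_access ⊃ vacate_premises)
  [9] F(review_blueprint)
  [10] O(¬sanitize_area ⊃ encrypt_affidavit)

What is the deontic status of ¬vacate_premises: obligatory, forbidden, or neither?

F(review_blueprint) at premise 9 means O(¬review_blueprint).
Premise 7 is O(sanitize_area ⊃ review_blueprint); contrapositively O(¬review_blueprint ⊃ ¬sanitize_area). Since O(¬review_blueprint) holds, K gives O(¬sanitize_area).
With premise 10, O(¬sanitize_area ⊃ encrypt_affidavit), the K-axiom yields O(encrypt_affidavit).
Premise 3, O(rotate_keys ⊃ ¬encrypt_affidavit), contraposes to O(encrypt_affidavit ⊃ ¬rotate_keys); with O(encrypt_affidavit) we get O(¬rotate_keys).
The contrapositive of premise 5 (O(issue_refund ⊃ rotate_keys)) is O(¬rotate_keys ⊃ ¬issue_refund), and O(¬rotate_keys) is already established, so O(¬issue_refund).
Premise 1 is O(¬grant_access ⊃ issue_refund); contrapositively O(¬issue_refund ⊃ grant_access). Since O(¬issue_refund) holds, K gives O(grant_access).
Premise 8 is O(grant_access ⊃ vacate_premises); since O(grant_access), deontic closure gives O(vacate_premises).
Premises 2, 4, 6 do not contribute to this derivation.
Thus O(vacate_premises), which is F(¬vacate_premises): ¬vacate_premises is forbidden.

Forbidden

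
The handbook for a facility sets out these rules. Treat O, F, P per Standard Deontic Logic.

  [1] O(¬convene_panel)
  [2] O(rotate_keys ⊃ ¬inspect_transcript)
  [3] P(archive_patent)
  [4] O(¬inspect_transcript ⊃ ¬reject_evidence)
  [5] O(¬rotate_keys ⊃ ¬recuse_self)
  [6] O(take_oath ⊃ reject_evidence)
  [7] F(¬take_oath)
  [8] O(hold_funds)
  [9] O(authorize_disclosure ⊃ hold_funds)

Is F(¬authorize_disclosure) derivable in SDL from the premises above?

Premise 9 is O(authorize_disclosure ⊃ hold_funds); even if O(hold_funds) held, inferring O(authorize_disclosure) would be affirming the consequent — invalid.
No other premise forces O(authorize_disclosure). An ideal world satisfying every premise can still have ¬authorize_disclosure true, so F(¬authorize_disclosure) is not derivable.

No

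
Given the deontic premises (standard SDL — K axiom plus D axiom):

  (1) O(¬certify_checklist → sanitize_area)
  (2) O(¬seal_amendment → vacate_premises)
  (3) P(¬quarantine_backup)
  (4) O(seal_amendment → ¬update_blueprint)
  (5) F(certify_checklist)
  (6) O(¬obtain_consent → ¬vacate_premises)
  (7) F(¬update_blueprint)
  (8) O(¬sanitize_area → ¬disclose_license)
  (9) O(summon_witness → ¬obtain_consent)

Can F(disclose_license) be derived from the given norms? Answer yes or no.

No

Premise 8 is O(¬sanitize_area → ¬disclose_license), but O(¬sanitize_area) is not derivable from the premises, so it does not yield O(¬disclose_license).
No other premise forces O(¬disclose_license). An ideal world satisfying every premise can still have disclose_license true, so F(disclose_license) is not derivable.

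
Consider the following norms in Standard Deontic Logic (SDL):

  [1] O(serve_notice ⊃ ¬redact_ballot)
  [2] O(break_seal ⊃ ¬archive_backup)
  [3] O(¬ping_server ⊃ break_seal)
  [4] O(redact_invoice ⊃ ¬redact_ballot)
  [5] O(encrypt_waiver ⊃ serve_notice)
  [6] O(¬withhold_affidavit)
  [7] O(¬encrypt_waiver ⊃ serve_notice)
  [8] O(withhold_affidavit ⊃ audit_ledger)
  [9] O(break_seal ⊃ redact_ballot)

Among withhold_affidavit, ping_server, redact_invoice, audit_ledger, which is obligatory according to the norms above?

Premises 7 and 5 are O(¬encrypt_waiver ⊃ serve_notice) and O(encrypt_waiver ⊃ serve_notice); every ideal world satisfies ¬encrypt_waiver or encrypt_waiver, so in either case serve_notice holds — hence O(serve_notice).
Applying K to premise 1 (O(serve_notice ⊃ ¬redact_ballot)) and O(serve_notice) yields O(¬redact_ballot).
Premise 9 is O(break_seal ⊃ redact_ballot); contrapositively O(¬redact_ballot ⊃ ¬break_seal). Since O(¬redact_ballot) holds, K gives O(¬break_seal).
The contrapositive of premise 3 (O(¬ping_server ⊃ break_seal)) is O(¬break_seal ⊃ ping_server), and O(¬break_seal) is already established, so O(ping_server).
So O(ping_server) holds — ping_server is obligatory. None of the other listed options is made obligatory by any chain of premises.

ping_server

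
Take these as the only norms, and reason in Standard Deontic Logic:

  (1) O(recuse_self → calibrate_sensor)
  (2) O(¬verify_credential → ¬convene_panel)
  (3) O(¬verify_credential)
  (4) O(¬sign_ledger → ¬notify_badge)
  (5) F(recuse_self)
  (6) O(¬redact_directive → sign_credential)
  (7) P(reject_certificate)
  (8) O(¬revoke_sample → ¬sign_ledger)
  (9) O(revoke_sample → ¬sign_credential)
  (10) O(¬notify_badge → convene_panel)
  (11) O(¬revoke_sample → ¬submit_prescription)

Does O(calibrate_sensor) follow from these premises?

No

Premise 1 is O(recuse_self → calibrate_sensor), but O(recuse_self) is not derivable from the premises, so it does not yield O(calibrate_sensor).
No other premise forces O(calibrate_sensor). An ideal world satisfying every premise can still have calibrate_sensor false, so O(calibrate_sensor) is not derivable.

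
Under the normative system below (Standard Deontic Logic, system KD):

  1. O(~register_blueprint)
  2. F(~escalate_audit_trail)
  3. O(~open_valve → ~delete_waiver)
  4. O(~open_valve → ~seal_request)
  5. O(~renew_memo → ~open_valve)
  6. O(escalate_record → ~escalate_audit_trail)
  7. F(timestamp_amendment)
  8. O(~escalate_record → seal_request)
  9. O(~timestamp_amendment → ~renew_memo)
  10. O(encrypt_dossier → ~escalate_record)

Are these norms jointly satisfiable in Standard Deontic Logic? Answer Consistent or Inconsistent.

Inconsistent

Premise 2 is F(~escalate_audit_trail), i.e. O(escalate_audit_trail).
Premise 6 is O(escalate_record → ~escalate_audit_trail); contrapositively O(escalate_audit_trail → ~escalate_record). Since O(escalate_audit_trail) holds, K gives O(~escalate_record).
Applying K to premise 8 (O(~escalate_record → seal_request)) and O(~escalate_record) yields O(seal_request).
Premise 4 is O(~open_valve → ~seal_request); contrapositively O(seal_request → open_valve). Since O(seal_request) holds, K gives O(open_valve).
The contrapositive of premise 5 (O(~renew_memo → ~open_valve)) is O(open_valve → renew_memo), and O(open_valve) is already established, so O(renew_memo).
Premise 9 is O(~timestamp_amendment → ~renew_memo); contrapositively O(renew_memo → timestamp_amendment). Since O(renew_memo) holds, K gives O(timestamp_amendment).
However, F(timestamp_amendment) at premise 7 amounts to O(~timestamp_amendment).
We now have both O(timestamp_amendment) and O(~timestamp_amendment) — timestamp_amendment is simultaneously obligatory and forbidden, violating the D-axiom.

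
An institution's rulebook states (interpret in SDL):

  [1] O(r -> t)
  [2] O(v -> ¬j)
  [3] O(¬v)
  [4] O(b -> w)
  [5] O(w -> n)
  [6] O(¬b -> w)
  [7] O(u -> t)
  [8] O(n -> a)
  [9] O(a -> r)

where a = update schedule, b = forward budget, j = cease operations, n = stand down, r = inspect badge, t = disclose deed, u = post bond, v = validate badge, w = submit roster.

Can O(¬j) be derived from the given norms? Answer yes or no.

Premise 2 is O(v -> ¬j), but O(v) is not derivable from the premises, so it does not yield O(¬j).
No other premise forces O(¬j). An ideal world satisfying every premise can still have ¬j false, so O(¬j) is not derivable.

No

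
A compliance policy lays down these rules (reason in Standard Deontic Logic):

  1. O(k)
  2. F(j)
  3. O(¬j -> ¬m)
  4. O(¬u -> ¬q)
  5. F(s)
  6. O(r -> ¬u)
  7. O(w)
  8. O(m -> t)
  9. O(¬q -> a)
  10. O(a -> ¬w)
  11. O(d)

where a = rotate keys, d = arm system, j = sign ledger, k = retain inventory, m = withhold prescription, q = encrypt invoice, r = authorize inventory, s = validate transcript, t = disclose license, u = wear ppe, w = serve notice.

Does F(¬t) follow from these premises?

Premise 8 is O(m -> t), but O(m) is not derivable from the premises, so it does not yield O(t).
No other premise forces O(t). An ideal world satisfying every premise can still have ¬t true, so F(¬t) is not derivable.

No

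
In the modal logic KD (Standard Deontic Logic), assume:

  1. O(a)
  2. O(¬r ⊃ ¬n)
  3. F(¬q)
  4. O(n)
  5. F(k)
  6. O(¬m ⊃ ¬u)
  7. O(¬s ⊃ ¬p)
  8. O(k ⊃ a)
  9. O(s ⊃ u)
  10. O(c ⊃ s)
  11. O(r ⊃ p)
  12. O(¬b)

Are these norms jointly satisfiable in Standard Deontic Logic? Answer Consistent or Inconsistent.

Consistent

Premise 8 is O(k ⊃ a); even if O(a) held, inferring O(k) would be affirming the consequent — invalid.
So O(k) is not derivable, and the apparent clash with O(¬k) does not arise.
A world satisfying every obligation exists (e.g. a=true, b=false, c=false, k=false, m=true, n=true, p=true, q=true, r=true, s=true, u=true); no atom is both obligatory and forbidden, so the set is consistent.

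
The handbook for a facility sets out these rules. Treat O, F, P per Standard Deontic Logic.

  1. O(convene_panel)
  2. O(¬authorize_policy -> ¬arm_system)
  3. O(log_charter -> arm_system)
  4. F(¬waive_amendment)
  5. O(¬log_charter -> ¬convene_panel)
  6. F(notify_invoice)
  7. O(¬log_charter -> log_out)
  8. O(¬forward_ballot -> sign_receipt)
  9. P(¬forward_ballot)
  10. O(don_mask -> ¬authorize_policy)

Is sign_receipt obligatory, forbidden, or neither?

Premise 8 is O(¬forward_ballot -> sign_receipt), but O(¬forward_ballot) is not derivable from the premises (the permission P(¬forward_ballot) asserts only ¬O(forward_ballot), not O(¬forward_ballot)), so it does not yield O(sign_receipt).
No premise or chain of K-axiom applications forces O(sign_receipt), and none forces O(¬sign_receipt). So sign_receipt is neither obligatory nor forbidden under these norms.

Neither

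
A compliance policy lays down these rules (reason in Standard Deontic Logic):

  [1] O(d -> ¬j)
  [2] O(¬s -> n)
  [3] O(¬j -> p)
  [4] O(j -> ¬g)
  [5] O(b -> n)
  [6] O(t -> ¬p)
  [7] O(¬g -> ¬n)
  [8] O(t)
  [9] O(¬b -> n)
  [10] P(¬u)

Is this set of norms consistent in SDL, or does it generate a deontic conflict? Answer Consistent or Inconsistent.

Inconsistent

Premises 9 and 5 are O(¬b -> n) and O(b -> n); every ideal world satisfies ¬b or b, so in either case n holds — hence O(n).
Premise 7 is O(¬g -> ¬n); contrapositively O(n -> g). Since O(n) holds, K gives O(g).
Premise 4, O(j -> ¬g), contraposes to O(g -> ¬j); with O(g) we get O(¬j).
With premise 3, O(¬j -> p), the K-axiom yields O(p).
Premise 6, O(t -> ¬p), contraposes to O(p -> ¬t); with O(p) we get O(¬t).
However, premise 8 gives O(t).
We now have both O(¬t) and O(t) — t is simultaneously obligatory and forbidden, violating the D-axiom.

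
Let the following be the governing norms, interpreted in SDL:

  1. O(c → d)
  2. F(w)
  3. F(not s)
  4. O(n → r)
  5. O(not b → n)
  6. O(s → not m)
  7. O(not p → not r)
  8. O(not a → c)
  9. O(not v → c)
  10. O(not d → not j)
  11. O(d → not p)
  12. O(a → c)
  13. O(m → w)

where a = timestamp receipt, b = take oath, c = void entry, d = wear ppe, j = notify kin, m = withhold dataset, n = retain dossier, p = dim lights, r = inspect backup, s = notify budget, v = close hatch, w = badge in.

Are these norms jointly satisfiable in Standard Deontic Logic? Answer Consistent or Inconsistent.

Consistent

Premise 13 is O(m → w), but O(m) is not derivable from the premises, so it does not yield O(w).
So O(w) is not derivable, and the apparent clash with O(not w) does not arise.
A world satisfying every obligation exists (e.g. a=false, b=true, c=true, d=true, j=false, m=false, n=false, p=false, r=false, s=true, v=false, w=false); no atom is both obligatory and forbidden, so the set is consistent.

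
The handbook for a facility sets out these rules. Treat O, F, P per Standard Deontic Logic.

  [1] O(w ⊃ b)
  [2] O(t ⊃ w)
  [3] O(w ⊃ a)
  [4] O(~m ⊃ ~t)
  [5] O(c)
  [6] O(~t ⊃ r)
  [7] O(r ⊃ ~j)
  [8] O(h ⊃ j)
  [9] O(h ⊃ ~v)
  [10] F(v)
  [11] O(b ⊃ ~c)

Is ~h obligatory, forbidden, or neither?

Obligatory

From premise 5 we have O(c).
Premise 11 is O(b ⊃ ~c); contrapositively O(c ⊃ ~b). Since O(c) holds, K gives O(~b).
Premise 1, O(w ⊃ b), contraposes to O(~b ⊃ ~w); with O(~b) we get O(~w).
The contrapositive of premise 2 (O(t ⊃ w)) is O(~w ⊃ ~t), and O(~w) is already established, so O(~t).
From O(~t) and premise 6, O(~t ⊃ r), we obtain O(r).
Applying K to premise 7 (O(r ⊃ ~j)) and O(r) yields O(~j).
The contrapositive of premise 8 (O(h ⊃ j)) is O(~j ⊃ ~h), and O(~j) is already established, so O(~h).
Premises 3, 4, 9, 10 do not contribute to this derivation.
Hence ~h is obligatory.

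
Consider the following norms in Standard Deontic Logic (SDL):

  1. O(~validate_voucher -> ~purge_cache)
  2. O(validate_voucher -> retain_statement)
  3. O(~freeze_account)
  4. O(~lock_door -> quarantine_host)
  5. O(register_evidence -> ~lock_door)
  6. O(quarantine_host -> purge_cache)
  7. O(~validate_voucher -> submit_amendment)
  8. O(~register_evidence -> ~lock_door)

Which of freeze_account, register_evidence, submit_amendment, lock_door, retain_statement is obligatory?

retain_statement

By case analysis on register_evidence: premise 5 gives O(register_evidence -> ~lock_door) and premise 8 gives O(~register_evidence -> ~lock_door), so O(~lock_door) either way.
With premise 4, O(~lock_door -> quarantine_host), the K-axiom yields O(quarantine_host).
Premise 6 is O(quarantine_host -> purge_cache); since O(quarantine_host), deontic closure gives O(purge_cache).
Premise 1, O(~validate_voucher -> ~purge_cache), contraposes to O(purge_cache -> validate_voucher); with O(purge_cache) we get O(validate_voucher).
Premise 2 is O(validate_voucher -> retain_statement); since O(validate_voucher), deontic closure gives O(retain_statement).
So O(retain_statement) holds — retain_statement is obligatory. None of the other listed options is made obligatory by any chain of premises.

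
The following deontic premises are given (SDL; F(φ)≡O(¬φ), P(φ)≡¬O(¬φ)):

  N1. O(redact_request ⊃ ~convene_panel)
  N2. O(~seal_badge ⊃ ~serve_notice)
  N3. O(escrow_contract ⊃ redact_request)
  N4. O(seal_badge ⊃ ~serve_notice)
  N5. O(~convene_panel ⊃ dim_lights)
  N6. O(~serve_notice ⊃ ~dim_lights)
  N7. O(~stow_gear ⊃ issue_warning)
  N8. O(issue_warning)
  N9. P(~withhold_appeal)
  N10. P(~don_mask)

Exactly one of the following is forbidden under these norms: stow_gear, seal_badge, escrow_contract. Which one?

escrow_contract

Premises 4 and 2 cover both cases: O(seal_badge ⊃ ~serve_notice) and O(~seal_badge ⊃ ~serve_notice). Since seal_badge ∨ ~seal_badge is a tautology, O(~serve_notice) follows.
From O(~serve_notice) and premise 6, O(~serve_notice ⊃ ~dim_lights), we obtain O(~dim_lights).
The contrapositive of premise 5 (O(~convene_panel ⊃ dim_lights)) is O(~dim_lights ⊃ convene_panel), and O(~dim_lights) is already established, so O(convene_panel).
Premise 1, O(redact_request ⊃ ~convene_panel), contraposes to O(convene_panel ⊃ ~redact_request); with O(convene_panel) we get O(~redact_request).
Premise 3, O(escrow_contract ⊃ redact_request), contraposes to O(~redact_request ⊃ ~escrow_contract); with O(~redact_request) we get O(~escrow_contract).
So O(~escrow_contract) holds, i.e. escrow_contract is forbidden. None of the other listed options is forbidden under the premises.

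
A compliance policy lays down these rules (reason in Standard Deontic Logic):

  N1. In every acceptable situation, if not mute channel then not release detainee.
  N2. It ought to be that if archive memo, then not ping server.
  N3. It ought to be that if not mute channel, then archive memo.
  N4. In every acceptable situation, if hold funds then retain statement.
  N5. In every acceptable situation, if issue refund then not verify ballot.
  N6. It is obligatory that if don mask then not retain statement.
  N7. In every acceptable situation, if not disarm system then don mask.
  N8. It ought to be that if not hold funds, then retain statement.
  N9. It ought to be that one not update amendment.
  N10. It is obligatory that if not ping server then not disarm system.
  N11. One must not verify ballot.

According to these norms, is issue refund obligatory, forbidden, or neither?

Neither

Premise 5 is O(issue_refund → ¬verify_ballot); even if O(¬verify_ballot) held, inferring O(issue_refund) would be affirming the consequent — invalid.
No premise or chain of K-axiom applications forces O(issue_refund), and none forces O(¬issue_refund). So issue_refund is neither obligatory nor forbidden under these norms.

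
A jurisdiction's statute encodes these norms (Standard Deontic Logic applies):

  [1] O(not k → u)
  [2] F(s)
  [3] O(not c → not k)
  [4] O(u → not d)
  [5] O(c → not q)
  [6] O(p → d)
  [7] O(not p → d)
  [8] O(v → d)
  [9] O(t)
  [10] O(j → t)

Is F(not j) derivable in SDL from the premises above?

No

Premise 10 is O(j → t); even if O(t) held, inferring O(j) would be affirming the consequent — invalid.
No other premise forces O(j). An ideal world satisfying every premise can still have not j true, so F(not j) is not derivable.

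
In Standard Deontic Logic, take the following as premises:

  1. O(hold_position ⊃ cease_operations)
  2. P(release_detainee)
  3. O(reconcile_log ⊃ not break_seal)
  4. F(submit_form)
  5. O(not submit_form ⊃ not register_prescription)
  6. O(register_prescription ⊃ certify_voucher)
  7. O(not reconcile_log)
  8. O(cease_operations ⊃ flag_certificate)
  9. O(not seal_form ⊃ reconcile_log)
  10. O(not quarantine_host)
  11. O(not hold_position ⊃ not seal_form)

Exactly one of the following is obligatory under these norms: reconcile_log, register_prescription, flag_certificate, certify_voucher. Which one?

Premise 7 gives O(not reconcile_log).
Premise 9, O(not seal_form ⊃ reconcile_log), contraposes to O(not reconcile_log ⊃ seal_form); with O(not reconcile_log) we get O(seal_form).
Premise 11 is O(not hold_position ⊃ not seal_form); contrapositively O(seal_form ⊃ hold_position). Since O(seal_form) holds, K gives O(hold_position).
With premise 1, O(hold_position ⊃ cease_operations), the K-axiom yields O(cease_operations).
Premise 8 is O(cease_operations ⊃ flag_certificate); since O(cease_operations), deontic closure gives O(flag_certificate).
So O(flag_certificate) holds — flag_certificate is obligatory. None of the other listed options is made obligatory by any chain of premises.

flag_certificate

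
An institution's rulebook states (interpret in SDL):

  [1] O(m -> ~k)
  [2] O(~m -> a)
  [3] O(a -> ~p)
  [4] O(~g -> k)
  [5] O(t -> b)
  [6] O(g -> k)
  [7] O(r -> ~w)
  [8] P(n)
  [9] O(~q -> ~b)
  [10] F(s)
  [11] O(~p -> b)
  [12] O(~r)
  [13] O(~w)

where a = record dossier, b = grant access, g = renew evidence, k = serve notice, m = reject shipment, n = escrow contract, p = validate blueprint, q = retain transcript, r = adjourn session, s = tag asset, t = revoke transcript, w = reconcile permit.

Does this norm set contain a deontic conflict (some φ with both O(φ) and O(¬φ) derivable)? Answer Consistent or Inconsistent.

Consistent

Premise 7 is O(r -> ~w); even if O(~w) held, inferring O(r) would be affirming the consequent — invalid.
So O(r) is not derivable, and the apparent clash with O(~r) does not arise.
A world satisfying every obligation exists (e.g. a=true, b=true, g=false, k=true, m=false, n=false, p=false, q=true, r=false, s=false, t=false, w=false); no atom is both obligatory and forbidden, so the set is consistent.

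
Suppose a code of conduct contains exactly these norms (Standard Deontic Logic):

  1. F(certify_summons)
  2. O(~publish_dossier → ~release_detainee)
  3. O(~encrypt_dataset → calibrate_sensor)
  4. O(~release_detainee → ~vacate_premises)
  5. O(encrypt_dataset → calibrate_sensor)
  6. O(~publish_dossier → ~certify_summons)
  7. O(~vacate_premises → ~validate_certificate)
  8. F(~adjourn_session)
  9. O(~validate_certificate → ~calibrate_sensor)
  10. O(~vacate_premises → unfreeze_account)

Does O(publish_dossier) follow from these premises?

Yes

Premises 3 and 5 cover both cases: O(~encrypt_dataset → calibrate_sensor) and O(encrypt_dataset → calibrate_sensor). Since ~encrypt_dataset ∨ encrypt_dataset is a tautology, O(calibrate_sensor) follows.
The contrapositive of premise 9 (O(~validate_certificate → ~calibrate_sensor)) is O(calibrate_sensor → validate_certificate), and O(calibrate_sensor) is already established, so O(validate_certificate).
The contrapositive of premise 7 (O(~vacate_premises → ~validate_certificate)) is O(validate_certificate → vacate_premises), and O(validate_certificate) is already established, so O(vacate_premises).
Premise 4, O(~release_detainee → ~vacate_premises), contraposes to O(vacate_premises → release_detainee); with O(vacate_premises) we get O(release_detainee).
Premise 2 is O(~publish_dossier → ~release_detainee); contrapositively O(release_detainee → publish_dossier). Since O(release_detainee) holds, K gives O(publish_dossier).
Premises 1, 6, 8, 10 do not contribute to this derivation.
So O(publish_dossier) follows.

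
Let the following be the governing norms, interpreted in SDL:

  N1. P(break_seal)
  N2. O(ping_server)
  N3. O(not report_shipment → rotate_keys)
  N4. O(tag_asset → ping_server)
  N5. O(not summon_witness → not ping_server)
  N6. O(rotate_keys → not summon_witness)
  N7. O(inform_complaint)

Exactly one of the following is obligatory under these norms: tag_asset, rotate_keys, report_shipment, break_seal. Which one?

report_shipment

From premise 2 we have O(ping_server).
Premise 5, O(not summon_witness → not ping_server), contraposes to O(ping_server → summon_witness); with O(ping_server) we get O(summon_witness).
The contrapositive of premise 6 (O(rotate_keys → not summon_witness)) is O(summon_witness → not rotate_keys), and O(summon_witness) is already established, so O(not rotate_keys).
Premise 3 is O(not report_shipment → rotate_keys); contrapositively O(not rotate_keys → report_shipment). Since O(not rotate_keys) holds, K gives O(report_shipment).
So O(report_shipment) holds — report_shipment is obligatory. None of the other listed options is made obligatory by any chain of premises.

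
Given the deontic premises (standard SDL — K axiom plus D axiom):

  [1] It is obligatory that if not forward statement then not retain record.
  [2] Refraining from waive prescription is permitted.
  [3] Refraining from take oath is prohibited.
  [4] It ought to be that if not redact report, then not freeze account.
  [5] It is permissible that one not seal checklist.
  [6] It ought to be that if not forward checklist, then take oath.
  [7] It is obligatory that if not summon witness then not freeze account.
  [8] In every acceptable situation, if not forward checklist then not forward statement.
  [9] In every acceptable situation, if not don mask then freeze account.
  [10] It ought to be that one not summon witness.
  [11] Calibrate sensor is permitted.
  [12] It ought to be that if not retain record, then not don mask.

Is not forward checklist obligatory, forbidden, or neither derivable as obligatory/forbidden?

Forbidden

Premise 10 gives O(¬summon_witness).
Premise 7 is O(¬summon_witness → ¬freeze_account); since O(¬summon_witness), deontic closure gives O(¬freeze_account).
Premise 9, O(¬don_mask → freeze_account), contraposes to O(¬freeze_account → don_mask); with O(¬freeze_account) we get O(don_mask).
Premise 12, O(¬retain_record → ¬don_mask), contraposes to O(don_mask → retain_record); with O(don_mask) we get O(retain_record).
The contrapositive of premise 1 (O(¬forward_statement → ¬retain_record)) is O(retain_record → forward_statement), and O(retain_record) is already established, so O(forward_statement).
Premise 8, O(¬forward_checklist → ¬forward_statement), contraposes to O(forward_statement → forward_checklist); with O(forward_statement) we get O(forward_checklist).
Premises 2, 3, 4, 5, 6, 11 do not contribute to this derivation.
Thus O(forward_checklist), which is F(¬forward_checklist): ¬forward_checklist is forbidden.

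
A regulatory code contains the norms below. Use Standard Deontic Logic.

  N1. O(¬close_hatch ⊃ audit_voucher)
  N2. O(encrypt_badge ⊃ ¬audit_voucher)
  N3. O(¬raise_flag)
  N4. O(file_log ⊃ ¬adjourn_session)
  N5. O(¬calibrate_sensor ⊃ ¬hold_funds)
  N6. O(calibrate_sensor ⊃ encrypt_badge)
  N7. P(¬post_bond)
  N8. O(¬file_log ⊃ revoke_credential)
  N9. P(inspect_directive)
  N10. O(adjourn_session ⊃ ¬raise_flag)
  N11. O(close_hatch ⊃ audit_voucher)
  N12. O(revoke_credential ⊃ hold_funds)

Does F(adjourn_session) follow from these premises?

Yes

Premises 1 and 11 are O(¬close_hatch ⊃ audit_voucher) and O(close_hatch ⊃ audit_voucher); every ideal world satisfies ¬close_hatch or close_hatch, so in either case audit_voucher holds — hence O(audit_voucher).
The contrapositive of premise 2 (O(encrypt_badge ⊃ ¬audit_voucher)) is O(audit_voucher ⊃ ¬encrypt_badge), and O(audit_voucher) is already established, so O(¬encrypt_badge).
Premise 6 is O(calibrate_sensor ⊃ encrypt_badge); contrapositively O(¬encrypt_badge ⊃ ¬calibrate_sensor). Since O(¬encrypt_badge) holds, K gives O(¬calibrate_sensor).
From O(¬calibrate_sensor) and premise 5, O(¬calibrate_sensor ⊃ ¬hold_funds), we obtain O(¬hold_funds).
Premise 12 is O(revoke_credential ⊃ hold_funds); contrapositively O(¬hold_funds ⊃ ¬revoke_credential). Since O(¬hold_funds) holds, K gives O(¬revoke_credential).
Premise 8 is O(¬file_log ⊃ revoke_credential); contrapositively O(¬revoke_credential ⊃ file_log). Since O(¬revoke_credential) holds, K gives O(file_log).
From O(file_log) and premise 4, O(file_log ⊃ ¬adjourn_session), we obtain O(¬adjourn_session).
Premises 3, 7, 9, 10 do not contribute to this derivation.
So O(¬adjourn_session) holds, i.e. F(adjourn_session). The claim follows.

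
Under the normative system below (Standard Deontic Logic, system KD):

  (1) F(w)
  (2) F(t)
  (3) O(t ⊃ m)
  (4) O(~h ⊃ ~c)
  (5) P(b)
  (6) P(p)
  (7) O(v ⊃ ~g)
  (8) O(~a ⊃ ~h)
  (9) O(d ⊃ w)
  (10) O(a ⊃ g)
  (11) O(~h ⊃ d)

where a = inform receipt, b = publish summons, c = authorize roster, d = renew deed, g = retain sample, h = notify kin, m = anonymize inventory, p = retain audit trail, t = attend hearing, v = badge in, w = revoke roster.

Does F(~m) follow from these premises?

Premise 3 is O(t ⊃ m), but O(t) is not derivable from the premises, so it does not yield O(m).
No other premise forces O(m). An ideal world satisfying every premise can still have ~m true, so F(~m) is not derivable.

No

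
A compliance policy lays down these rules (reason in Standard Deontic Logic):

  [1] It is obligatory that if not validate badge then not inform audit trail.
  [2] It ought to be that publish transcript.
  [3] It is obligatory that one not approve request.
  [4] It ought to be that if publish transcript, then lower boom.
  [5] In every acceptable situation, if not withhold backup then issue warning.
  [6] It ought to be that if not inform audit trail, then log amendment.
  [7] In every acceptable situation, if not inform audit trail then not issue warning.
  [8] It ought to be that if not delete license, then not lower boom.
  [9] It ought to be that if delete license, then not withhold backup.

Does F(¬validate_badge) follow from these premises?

Yes

From premise 2 we have O(publish_transcript).
With premise 4, O(publish_transcript → lower_boom), the K-axiom yields O(lower_boom).
Premise 8, O(¬delete_license → ¬lower_boom), contraposes to O(lower_boom → delete_license); with O(lower_boom) we get O(delete_license).
From O(delete_license) and premise 9, O(delete_license → ¬withhold_backup), we obtain O(¬withhold_backup).
With premise 5, O(¬withhold_backup → issue_warning), the K-axiom yields O(issue_warning).
Premise 7 is O(¬inform_audit_trail → ¬issue_warning); contrapositively O(issue_warning → inform_audit_trail). Since O(issue_warning) holds, K gives O(inform_audit_trail).
The contrapositive of premise 1 (O(¬validate_badge → ¬inform_audit_trail)) is O(inform_audit_trail → validate_badge), and O(inform_audit_trail) is already established, so O(validate_badge).
Premises 3, 6 do not contribute to this derivation.
So O(validate_badge) holds, i.e. F(¬validate_badge). The claim follows.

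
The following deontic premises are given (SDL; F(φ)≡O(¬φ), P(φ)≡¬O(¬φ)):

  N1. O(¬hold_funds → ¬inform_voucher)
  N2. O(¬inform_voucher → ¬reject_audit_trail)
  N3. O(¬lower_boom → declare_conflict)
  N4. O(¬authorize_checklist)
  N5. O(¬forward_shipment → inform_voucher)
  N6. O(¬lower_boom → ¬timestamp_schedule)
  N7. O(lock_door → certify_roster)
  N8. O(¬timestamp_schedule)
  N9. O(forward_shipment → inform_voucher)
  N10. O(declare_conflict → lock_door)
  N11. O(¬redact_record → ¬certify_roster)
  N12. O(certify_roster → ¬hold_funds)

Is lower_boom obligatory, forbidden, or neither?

Obligatory

Premises 9 and 5 cover both cases: O(forward_shipment → inform_voucher) and O(¬forward_shipment → inform_voucher). Since forward_shipment ∨ ¬forward_shipment is a tautology, O(inform_voucher) follows.
The contrapositive of premise 1 (O(¬hold_funds → ¬inform_voucher)) is O(inform_voucher → hold_funds), and O(inform_voucher) is already established, so O(hold_funds).
The contrapositive of premise 12 (O(certify_roster → ¬hold_funds)) is O(hold_funds → ¬certify_roster), and O(hold_funds) is already established, so O(¬certify_roster).
The contrapositive of premise 7 (O(lock_door → certify_roster)) is O(¬certify_roster → ¬lock_door), and O(¬certify_roster) is already established, so O(¬lock_door).
Premise 10 is O(declare_conflict → lock_door); contrapositively O(¬lock_door → ¬declare_conflict). Since O(¬lock_door) holds, K gives O(¬declare_conflict).
The contrapositive of premise 3 (O(¬lower_boom → declare_conflict)) is O(¬declare_conflict → lower_boom), and O(¬declare_conflict) is already established, so O(lower_boom).
Premises 2, 4, 6, 8, 11 do not contribute to this derivation.
Hence lower_boom is obligatory.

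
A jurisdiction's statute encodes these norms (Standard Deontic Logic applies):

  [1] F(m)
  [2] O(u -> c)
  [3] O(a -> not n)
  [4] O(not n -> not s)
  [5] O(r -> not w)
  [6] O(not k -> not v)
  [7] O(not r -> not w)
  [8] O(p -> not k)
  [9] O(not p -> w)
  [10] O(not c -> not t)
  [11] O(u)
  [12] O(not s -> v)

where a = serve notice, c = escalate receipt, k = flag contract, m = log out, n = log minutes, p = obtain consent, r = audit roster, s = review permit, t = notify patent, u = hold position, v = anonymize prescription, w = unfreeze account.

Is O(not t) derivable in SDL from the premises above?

No

Premise 10 is O(not c -> not t), but O(not c) is not derivable from the premises, so it does not yield O(not t).
No other premise forces O(not t). An ideal world satisfying every premise can still have not t false, so O(not t) is not derivable.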